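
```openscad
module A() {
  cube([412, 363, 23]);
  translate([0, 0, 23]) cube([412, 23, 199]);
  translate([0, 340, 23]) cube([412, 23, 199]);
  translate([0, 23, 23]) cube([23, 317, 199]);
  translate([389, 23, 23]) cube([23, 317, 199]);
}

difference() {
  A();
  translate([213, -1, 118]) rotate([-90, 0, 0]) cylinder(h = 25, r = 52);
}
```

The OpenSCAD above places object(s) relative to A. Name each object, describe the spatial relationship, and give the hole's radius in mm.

A is an open box. The open box has a circular hole through its front wall. The hole's radius is 52 mm.

The subtracted cylinder has r = 52 mm.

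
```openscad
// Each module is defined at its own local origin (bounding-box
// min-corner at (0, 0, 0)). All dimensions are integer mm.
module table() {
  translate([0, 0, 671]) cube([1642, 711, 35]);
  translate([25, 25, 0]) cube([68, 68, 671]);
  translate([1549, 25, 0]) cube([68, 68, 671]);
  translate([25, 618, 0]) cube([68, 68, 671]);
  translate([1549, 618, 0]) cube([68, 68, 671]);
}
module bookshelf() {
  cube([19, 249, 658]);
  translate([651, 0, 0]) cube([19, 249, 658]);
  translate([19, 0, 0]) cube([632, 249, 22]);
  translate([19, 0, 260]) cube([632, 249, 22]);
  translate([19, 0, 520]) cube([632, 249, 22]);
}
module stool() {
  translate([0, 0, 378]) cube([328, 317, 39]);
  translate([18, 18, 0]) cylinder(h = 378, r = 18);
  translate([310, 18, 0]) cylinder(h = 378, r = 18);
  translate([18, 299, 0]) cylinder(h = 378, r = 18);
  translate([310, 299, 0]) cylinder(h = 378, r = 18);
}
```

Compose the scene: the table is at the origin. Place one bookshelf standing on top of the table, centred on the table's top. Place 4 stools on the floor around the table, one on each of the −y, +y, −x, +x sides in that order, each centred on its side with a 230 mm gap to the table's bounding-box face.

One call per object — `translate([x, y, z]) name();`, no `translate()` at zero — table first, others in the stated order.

table();
translate([486, 231, 706]) bookshelf();
translate([657, -547, 0]) stool();
translate([657, 941, 0]) stool();
translate([-558, 197, 0]) stool();
translate([1872, 197, 0]) stool();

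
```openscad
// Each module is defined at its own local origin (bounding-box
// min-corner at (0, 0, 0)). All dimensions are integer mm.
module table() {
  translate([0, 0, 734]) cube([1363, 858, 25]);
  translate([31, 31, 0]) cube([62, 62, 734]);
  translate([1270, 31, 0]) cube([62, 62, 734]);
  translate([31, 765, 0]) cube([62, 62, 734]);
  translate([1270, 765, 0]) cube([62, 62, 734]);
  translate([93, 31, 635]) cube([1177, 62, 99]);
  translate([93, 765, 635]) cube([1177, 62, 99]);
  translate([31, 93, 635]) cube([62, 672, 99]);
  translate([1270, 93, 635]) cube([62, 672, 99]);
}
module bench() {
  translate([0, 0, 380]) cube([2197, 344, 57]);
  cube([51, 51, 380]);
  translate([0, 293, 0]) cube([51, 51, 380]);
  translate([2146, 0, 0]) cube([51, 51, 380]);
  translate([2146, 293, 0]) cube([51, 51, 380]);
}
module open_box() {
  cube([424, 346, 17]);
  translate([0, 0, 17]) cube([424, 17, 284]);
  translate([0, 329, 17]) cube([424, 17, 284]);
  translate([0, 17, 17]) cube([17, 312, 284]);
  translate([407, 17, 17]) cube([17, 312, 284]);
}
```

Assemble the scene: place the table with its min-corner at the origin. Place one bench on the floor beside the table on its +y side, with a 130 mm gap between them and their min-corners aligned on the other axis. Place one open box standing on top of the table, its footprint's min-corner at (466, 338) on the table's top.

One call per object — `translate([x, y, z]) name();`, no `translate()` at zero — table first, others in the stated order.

table();
translate([0, 988, 0]) bench();
translate([466, 338, 759]) open_box();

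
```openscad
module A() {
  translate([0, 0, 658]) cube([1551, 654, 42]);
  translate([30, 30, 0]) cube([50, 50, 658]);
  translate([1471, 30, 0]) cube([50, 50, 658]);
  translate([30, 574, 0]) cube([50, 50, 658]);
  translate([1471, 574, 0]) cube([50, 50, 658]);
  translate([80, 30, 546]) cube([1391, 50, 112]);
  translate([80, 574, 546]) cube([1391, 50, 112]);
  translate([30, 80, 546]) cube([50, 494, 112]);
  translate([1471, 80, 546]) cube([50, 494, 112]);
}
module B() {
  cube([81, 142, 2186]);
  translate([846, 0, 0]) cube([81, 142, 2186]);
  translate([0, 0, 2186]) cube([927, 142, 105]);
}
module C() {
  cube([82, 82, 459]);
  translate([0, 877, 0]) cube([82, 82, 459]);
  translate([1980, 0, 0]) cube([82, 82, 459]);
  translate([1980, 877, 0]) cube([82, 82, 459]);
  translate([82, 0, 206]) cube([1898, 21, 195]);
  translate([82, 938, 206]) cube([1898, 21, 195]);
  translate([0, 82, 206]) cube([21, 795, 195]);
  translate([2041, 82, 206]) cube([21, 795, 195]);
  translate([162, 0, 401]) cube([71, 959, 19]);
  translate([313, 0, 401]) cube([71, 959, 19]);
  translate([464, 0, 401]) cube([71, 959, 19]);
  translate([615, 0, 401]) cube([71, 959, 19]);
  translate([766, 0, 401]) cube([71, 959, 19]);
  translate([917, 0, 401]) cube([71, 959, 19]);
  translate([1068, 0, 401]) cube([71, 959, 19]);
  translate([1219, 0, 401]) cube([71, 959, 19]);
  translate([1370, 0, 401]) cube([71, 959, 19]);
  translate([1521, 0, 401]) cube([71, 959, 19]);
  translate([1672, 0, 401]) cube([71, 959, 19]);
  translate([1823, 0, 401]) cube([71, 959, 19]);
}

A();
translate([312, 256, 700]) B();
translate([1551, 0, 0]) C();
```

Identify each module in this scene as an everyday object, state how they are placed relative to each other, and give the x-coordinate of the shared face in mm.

A is a table. B is a door frame. C is a bed frame. The door frame is on top of the table, centred. The bed frame is against the table's +x side, with their −y faces flush. The x-coordinate of the shared face is 1551 mm.

The table's +x face and the bed frame's −x face are both at x = 1551 mm.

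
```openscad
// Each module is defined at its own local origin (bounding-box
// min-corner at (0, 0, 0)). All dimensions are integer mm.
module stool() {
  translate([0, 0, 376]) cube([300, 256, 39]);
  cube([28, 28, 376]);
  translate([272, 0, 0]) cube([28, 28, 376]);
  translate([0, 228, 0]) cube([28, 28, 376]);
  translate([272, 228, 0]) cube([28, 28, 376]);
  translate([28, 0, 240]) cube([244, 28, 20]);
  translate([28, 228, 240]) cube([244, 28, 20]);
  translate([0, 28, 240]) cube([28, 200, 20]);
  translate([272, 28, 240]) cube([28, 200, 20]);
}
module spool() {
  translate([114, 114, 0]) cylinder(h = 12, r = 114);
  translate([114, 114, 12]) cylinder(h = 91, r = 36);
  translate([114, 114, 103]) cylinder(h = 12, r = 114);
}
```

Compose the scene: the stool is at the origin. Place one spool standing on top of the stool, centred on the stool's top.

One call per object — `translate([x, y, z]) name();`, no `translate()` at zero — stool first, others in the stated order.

stool();
translate([36, 14, 415]) spool();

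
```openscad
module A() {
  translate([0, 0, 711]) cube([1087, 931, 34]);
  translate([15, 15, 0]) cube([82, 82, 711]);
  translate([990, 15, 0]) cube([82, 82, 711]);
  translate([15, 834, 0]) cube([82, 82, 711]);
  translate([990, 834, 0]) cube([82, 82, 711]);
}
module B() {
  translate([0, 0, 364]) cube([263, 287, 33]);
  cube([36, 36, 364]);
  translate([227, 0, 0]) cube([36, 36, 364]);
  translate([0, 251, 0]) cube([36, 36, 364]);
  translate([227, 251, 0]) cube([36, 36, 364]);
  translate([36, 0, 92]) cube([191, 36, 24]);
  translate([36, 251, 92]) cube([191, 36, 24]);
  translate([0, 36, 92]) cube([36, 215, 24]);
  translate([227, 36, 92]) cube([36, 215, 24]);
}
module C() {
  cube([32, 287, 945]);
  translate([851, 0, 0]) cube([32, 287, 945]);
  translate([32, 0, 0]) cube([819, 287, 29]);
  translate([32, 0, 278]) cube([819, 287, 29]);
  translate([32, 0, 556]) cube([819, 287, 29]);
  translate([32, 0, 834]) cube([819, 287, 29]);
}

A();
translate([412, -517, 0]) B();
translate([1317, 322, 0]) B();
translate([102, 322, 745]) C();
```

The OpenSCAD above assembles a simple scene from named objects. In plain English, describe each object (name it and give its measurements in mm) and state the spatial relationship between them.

A is a table with a 1087×931 mm rectangular top, 34 mm thick, top surface at z = 745 mm, supported by four 82×82 mm square legs, each inset 15 mm from the nearest pair of top edges, running from the floor.

B is a four-legged stool. The seat is 263×287 mm, 33 mm thick, top at z = 397 mm. It stands on four square legs, each 36×36 mm in cross-section, from z = 0 to the seat underside, each flush with a corner of the seat. Four stretchers, 36 mm wide and 24 mm tall, connect adjacent legs with their undersides at z = 92 mm, each running between the inner faces of the legs it joins and aligned with the legs' outer faces on the other axis.

C is an open bookshelf. Two side panels, each 32 mm thick, 287 mm deep and 945 mm tall, stand 883 mm apart (outside-to-outside). Between them sit 4 shelves, each 29 mm thick and 287 mm deep, spanning the full gap between the sides. The bottom shelf rests on the floor (its underside at z = 0) and the clear gap between one shelf's top and the next shelf's underside is 249 mm.

Two stools sit around the table at the −y, +x sides. The bookshelf is on top of the table, centred.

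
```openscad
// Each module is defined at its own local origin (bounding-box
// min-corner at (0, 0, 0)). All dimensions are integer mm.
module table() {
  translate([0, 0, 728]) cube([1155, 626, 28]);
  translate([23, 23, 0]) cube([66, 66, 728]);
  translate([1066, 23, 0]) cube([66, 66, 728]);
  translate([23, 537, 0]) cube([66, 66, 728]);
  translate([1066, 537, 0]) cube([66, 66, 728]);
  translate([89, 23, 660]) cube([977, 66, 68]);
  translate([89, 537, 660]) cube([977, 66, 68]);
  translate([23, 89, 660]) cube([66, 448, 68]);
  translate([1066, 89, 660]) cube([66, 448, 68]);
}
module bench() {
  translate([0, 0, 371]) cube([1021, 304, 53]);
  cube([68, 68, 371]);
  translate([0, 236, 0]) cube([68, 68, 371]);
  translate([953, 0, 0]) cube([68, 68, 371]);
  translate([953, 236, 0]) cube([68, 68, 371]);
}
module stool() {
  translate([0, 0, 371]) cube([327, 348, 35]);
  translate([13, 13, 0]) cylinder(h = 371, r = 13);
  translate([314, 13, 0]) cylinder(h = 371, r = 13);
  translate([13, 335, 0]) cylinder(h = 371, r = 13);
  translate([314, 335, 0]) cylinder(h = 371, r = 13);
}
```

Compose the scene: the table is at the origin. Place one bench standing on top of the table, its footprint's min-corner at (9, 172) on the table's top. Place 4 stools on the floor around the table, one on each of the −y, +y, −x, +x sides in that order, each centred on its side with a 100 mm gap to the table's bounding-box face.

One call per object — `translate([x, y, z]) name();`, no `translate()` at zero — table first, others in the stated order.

table();
translate([9, 172, 756]) bench();
translate([414, -448, 0]) stool();
translate([414, 726, 0]) stool();
translate([-427, 139, 0]) stool();
translate([1255, 139, 0]) stool();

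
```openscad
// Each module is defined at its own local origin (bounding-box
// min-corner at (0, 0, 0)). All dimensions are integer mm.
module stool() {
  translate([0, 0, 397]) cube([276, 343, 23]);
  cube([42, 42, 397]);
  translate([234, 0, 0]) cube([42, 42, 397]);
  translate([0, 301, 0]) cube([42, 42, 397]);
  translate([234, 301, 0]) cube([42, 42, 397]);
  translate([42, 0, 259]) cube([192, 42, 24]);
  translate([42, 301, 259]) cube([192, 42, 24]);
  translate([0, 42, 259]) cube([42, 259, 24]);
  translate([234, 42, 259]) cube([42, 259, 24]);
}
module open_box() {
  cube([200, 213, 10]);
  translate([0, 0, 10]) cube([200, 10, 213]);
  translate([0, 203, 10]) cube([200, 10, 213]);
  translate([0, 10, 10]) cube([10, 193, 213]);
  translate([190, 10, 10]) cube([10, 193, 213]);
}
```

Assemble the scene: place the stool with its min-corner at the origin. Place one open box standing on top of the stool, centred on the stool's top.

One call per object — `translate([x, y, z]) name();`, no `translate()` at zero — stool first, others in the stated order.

stool();
translate([38, 65, 420]) open_box();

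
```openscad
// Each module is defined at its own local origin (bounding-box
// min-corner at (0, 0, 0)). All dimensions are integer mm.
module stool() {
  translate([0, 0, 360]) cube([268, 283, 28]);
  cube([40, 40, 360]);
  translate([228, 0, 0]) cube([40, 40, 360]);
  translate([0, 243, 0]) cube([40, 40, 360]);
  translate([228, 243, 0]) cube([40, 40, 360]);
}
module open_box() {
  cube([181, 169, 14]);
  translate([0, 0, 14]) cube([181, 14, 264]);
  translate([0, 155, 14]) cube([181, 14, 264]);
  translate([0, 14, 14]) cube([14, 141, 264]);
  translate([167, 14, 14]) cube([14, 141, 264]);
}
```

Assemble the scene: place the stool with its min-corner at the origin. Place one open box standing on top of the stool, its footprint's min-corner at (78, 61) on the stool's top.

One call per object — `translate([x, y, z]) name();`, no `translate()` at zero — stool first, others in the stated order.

stool();
translate([78, 61, 388]) open_box();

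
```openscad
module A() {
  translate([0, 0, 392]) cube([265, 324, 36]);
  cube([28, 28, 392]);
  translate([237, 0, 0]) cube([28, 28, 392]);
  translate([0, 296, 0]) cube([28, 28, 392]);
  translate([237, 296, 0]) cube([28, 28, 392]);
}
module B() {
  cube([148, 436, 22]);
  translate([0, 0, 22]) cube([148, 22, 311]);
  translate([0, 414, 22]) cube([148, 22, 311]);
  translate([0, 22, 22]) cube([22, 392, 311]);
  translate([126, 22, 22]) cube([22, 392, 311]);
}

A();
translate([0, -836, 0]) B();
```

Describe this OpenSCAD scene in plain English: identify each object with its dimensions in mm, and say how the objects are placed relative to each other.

A is a four-legged stool. The seat is 265×324 mm, 36 mm thick, top at z = 428 mm. It stands on four square legs, each 28×28 mm in cross-section, from z = 0 to the seat underside, each flush with a corner of the seat.

B is an open-topped rectangular box: outside dimensions 148×436×333 mm, with a uniform wall and base thickness of 22 mm. The base is a full 148×436 slab on the floor; four walls sit on top of the base. The front and back walls (the −y and +y sides) span the full width; the two side walls fit between them.

The open box is on the floor beside the stool on its −y side.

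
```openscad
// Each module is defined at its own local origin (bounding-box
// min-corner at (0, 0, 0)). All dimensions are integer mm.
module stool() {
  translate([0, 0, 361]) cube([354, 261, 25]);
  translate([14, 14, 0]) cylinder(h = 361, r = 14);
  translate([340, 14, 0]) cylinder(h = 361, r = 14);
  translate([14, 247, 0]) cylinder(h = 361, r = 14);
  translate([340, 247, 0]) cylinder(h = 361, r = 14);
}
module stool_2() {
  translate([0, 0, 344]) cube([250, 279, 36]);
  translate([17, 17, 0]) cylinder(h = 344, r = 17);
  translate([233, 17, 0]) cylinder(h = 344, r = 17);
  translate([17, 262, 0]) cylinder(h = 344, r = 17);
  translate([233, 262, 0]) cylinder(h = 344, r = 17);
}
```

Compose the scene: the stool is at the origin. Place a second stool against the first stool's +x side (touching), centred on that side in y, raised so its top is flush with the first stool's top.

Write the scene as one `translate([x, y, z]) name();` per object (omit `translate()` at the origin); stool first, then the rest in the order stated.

stool();
translate([354, -9, 6]) stool_2();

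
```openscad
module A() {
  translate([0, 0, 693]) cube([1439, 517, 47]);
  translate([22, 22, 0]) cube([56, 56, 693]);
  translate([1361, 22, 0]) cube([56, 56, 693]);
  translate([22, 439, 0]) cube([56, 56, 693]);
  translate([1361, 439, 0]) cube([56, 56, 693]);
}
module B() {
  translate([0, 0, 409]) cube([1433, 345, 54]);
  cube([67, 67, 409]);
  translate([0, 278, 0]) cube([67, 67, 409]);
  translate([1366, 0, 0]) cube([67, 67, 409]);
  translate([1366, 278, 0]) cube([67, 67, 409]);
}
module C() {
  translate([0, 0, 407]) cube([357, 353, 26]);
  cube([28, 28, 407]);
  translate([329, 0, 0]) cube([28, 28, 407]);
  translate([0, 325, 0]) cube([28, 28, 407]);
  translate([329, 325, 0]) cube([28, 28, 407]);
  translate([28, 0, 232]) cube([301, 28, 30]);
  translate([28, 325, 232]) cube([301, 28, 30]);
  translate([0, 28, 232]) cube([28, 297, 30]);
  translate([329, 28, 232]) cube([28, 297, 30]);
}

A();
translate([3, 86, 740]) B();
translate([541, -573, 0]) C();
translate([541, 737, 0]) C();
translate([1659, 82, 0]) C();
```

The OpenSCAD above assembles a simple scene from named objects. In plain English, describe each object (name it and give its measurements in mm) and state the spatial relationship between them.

A is a table: top 1439 mm (x) × 517 mm (y), 47 mm thick, upper face at z = 740 mm, on four 56×56 mm square legs, each inset 22 mm from the nearest pair of top edges, running from z = 0 to the bottom of the top.

B is a long wooden bench with a 1433 mm (x) × 345 mm (y) seat, 54 mm thick, its top surface 463 mm above the floor. Four 67 mm square legs at the seat corners, flush with the edges, run from z = 0 to the seat underside.

C is a four-legged stool. The seat is a 357×353×26 mm slab whose top surface is at z = 433 mm; four square legs, each 28×28 mm in cross-section, run from the floor (z = 0) to the underside of the seat, each flush with a corner of the seat. Four stretchers, 28 mm wide and 30 mm tall, connect adjacent legs with their undersides at z = 232 mm, each running between the inner faces of the legs it joins and aligned with the legs' outer faces on the other axis.

The bench is on top of the table, centred. Three stools sit around the table at the −y, +y, +x sides.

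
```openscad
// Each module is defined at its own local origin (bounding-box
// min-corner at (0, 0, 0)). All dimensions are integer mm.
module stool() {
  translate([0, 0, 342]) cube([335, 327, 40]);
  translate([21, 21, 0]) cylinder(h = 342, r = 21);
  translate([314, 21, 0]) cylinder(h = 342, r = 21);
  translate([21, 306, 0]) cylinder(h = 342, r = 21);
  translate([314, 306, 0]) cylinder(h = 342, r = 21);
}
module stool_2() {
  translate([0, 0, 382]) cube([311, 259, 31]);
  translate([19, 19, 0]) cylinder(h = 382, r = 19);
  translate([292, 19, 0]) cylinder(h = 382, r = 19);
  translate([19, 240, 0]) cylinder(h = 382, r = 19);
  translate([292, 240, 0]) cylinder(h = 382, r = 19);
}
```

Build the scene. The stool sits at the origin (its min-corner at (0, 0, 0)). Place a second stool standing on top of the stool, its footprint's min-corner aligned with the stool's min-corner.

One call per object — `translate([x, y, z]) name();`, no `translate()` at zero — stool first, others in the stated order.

stool();
translate([0, 0, 382]) stool_2();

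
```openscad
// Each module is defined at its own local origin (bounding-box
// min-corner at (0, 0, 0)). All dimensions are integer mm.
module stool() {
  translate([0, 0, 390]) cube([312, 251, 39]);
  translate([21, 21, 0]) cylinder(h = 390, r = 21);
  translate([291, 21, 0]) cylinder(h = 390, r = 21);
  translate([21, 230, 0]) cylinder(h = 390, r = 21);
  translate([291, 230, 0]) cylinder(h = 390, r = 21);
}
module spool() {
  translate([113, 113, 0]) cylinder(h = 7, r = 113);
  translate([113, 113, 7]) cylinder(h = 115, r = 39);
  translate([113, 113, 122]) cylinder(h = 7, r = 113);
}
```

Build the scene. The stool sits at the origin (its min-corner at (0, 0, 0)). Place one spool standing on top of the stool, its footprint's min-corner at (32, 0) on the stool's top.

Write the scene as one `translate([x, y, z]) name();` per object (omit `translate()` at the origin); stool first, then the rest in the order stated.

stool();
translate([32, 0, 429]) spool();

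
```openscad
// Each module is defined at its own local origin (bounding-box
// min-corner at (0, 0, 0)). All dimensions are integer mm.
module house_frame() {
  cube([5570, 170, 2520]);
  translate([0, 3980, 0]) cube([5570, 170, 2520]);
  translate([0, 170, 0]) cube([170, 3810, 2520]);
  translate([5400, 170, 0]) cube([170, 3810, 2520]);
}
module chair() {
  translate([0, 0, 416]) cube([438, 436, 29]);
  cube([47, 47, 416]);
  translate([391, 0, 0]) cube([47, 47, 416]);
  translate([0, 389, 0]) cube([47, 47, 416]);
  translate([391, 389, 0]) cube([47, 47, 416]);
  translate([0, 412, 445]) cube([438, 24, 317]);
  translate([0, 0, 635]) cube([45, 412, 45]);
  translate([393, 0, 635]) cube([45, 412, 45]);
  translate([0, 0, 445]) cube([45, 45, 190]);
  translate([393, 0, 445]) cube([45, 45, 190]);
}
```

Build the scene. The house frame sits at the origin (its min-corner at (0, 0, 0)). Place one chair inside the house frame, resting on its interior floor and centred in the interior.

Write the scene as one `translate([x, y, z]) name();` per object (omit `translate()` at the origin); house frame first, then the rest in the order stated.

house_frame();
translate([2566, 1857, 0]) chair();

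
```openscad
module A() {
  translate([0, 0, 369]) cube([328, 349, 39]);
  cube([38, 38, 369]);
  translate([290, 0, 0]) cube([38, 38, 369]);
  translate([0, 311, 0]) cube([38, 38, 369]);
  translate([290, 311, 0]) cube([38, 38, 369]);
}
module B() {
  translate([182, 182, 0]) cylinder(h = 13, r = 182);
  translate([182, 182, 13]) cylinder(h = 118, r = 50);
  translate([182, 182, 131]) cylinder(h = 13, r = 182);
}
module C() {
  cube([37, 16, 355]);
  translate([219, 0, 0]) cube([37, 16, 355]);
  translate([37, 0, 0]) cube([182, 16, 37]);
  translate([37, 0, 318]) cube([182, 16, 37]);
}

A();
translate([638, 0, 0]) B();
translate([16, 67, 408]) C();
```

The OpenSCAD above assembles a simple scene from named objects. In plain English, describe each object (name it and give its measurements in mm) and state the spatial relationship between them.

A is a four-legged stool. The seat is 328×349 mm, 39 mm thick, top at z = 408 mm. It stands on four square legs, each 38×38 mm in cross-section, from z = 0 to the seat underside, each flush with a corner of the seat.

B is a spool: two coaxial disc flanges of radius 182 mm and thickness 13 mm, joined by a core cylinder of radius 50 mm and height 118 mm. The lower flange rests on z = 0 and the three cylinders share a vertical axis.

C is a picture frame with a 182×281 mm rectangular opening (x by z) and a uniform 37 mm border on every side. Frame depth is 16 mm along y. It is built from two vertical stiles running the full outside height and two horizontal rails spanning the gap between the stiles.

The spool is on the floor beside the stool on its +x side. The picture frame is on top of the stool.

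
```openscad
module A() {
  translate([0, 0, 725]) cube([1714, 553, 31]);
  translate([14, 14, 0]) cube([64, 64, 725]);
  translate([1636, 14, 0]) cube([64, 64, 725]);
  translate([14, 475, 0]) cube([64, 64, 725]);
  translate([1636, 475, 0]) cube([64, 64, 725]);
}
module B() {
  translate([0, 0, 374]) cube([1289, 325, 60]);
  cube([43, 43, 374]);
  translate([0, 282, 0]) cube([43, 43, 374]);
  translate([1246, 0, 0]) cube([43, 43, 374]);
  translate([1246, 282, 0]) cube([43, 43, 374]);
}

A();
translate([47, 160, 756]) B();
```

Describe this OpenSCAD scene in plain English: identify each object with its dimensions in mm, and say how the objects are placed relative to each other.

A is a table: top 1714 mm (x) × 553 mm (y), 31 mm thick, upper face at z = 756 mm, on four 64×64 mm square legs, each inset 14 mm from the nearest pair of top edges, running from z = 0 to the bottom of the top.

B is a long wooden bench with a 1289 mm (x) × 325 mm (y) seat, 60 mm thick, its top surface 434 mm above the floor. Four 43 mm square legs at the seat corners, flush with the edges, run from z = 0 to the seat underside.

The bench is on top of the table.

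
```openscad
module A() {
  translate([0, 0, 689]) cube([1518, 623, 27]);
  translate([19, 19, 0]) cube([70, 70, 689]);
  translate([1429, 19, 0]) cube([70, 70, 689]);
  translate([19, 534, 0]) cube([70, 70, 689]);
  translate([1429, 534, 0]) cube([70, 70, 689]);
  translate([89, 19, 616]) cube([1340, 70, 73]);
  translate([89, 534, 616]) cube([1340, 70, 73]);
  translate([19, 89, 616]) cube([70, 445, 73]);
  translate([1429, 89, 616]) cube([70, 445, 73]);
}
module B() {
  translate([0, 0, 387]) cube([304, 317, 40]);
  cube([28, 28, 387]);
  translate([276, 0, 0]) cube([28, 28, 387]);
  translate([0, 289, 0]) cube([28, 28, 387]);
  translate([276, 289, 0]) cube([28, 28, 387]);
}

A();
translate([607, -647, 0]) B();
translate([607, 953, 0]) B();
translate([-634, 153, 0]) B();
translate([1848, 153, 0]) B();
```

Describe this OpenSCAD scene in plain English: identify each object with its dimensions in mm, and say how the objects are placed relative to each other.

A is a table: top 1518 mm (x) × 623 mm (y), 27 mm thick, upper face at z = 716 mm, on four 70×70 mm square legs, each inset 19 mm from the nearest pair of top edges, running from z = 0 to the bottom of the top. Four apron rails, 70 mm thick and 73 mm tall, run between adjacent legs with their top edges flush with the underside of the top and their outer faces flush with the legs' outer faces.

B is a simple wooden stool: a rectangular seat 304 mm (x) by 317 mm (y), 40 mm thick, top face at z = 427 mm, on four square legs, each 28×28 mm in cross-section. The legs rest on z = 0, each flush with a corner of the seat.

Four stools sit around the table at the −y, +y, −x, +x sides.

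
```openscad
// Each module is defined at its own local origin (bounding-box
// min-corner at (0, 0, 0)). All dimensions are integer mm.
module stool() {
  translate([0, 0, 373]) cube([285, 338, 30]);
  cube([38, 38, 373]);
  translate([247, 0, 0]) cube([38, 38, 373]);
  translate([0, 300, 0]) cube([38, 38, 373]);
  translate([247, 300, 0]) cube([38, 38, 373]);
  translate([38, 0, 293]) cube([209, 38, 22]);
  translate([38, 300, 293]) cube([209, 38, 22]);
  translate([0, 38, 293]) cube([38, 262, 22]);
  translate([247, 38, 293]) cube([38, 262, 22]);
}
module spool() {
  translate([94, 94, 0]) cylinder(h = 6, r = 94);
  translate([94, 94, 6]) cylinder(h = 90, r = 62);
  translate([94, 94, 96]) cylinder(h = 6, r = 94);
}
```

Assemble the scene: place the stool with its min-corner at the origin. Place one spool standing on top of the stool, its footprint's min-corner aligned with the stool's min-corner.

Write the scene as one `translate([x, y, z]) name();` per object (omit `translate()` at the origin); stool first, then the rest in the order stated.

stool();
translate([0, 0, 403]) spool();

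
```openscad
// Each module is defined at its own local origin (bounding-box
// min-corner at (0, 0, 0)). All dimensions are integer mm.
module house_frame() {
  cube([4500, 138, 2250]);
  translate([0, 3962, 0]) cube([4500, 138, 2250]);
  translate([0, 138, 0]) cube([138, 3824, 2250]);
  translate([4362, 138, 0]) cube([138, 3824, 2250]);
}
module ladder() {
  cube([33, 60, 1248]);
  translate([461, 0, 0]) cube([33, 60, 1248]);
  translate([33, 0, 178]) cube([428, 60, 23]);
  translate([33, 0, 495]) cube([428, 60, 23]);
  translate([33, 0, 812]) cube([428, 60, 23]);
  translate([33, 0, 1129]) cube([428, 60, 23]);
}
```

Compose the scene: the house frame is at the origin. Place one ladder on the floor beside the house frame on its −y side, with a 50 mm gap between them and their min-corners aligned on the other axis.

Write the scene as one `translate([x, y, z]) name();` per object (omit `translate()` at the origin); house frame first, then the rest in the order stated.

house_frame();
translate([0, -110, 0]) ladder();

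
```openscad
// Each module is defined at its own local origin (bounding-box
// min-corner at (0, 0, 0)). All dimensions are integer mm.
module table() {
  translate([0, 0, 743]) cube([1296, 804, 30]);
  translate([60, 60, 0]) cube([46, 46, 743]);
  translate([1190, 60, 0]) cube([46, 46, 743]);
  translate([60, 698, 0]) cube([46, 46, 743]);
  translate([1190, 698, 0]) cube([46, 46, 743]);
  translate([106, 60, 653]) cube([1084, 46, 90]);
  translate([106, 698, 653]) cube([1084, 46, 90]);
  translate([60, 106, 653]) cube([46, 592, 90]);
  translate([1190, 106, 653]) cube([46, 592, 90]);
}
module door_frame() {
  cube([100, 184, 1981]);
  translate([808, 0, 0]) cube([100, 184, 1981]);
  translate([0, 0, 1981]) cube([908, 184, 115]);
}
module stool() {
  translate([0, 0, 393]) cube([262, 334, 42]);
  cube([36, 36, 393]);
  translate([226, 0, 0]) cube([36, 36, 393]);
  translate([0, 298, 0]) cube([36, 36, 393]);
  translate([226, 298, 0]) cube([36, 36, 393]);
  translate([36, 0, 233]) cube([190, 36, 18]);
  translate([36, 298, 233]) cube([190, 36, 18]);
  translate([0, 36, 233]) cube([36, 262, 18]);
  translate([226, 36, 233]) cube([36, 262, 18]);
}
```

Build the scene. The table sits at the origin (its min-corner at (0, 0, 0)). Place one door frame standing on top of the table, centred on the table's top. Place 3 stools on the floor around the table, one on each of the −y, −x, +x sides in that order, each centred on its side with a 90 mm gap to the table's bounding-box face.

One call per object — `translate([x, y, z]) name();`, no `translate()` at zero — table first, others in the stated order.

table();
translate([194, 310, 773]) door_frame();
translate([517, -424, 0]) stool();
translate([-352, 235, 0]) stool();
translate([1386, 235, 0]) stool();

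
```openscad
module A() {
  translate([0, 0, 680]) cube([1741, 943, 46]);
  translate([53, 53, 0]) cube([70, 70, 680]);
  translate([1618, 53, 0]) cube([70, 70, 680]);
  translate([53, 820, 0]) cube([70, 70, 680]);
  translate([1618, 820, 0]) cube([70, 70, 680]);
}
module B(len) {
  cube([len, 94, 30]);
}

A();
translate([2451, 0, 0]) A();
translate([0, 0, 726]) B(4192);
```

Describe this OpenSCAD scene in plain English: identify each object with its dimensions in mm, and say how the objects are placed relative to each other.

A is a table with a 1741×943 mm rectangular top, 46 mm thick, top surface at z = 726 mm, supported by four 70×70 mm square legs, each inset 53 mm from the nearest pair of top edges, running from the floor.

B is a rectangular beam 4192 mm long (x), 94 mm deep (y), 30 mm thick (z).

The beam spans the tops of two tables placed 710 mm apart, resting at z = 726 mm.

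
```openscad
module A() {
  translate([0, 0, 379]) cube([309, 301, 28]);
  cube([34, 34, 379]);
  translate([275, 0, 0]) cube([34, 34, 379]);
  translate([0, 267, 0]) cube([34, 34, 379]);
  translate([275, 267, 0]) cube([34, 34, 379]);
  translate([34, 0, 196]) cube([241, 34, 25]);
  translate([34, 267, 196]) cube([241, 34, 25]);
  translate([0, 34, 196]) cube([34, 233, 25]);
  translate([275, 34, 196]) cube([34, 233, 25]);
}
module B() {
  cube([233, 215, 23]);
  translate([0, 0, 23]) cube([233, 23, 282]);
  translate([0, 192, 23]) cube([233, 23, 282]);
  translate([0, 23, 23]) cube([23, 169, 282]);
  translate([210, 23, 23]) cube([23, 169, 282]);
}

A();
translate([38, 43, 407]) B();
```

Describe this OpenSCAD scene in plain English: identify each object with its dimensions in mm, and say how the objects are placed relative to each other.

A is a four-legged stool. The seat is 309×301 mm, 28 mm thick, top at z = 407 mm. It stands on four square legs, each 34×34 mm in cross-section, from z = 0 to the seat underside, each flush with a corner of the seat. Four stretchers, 34 mm wide and 25 mm tall, connect adjacent legs with their undersides at z = 196 mm, each running between the inner faces of the legs it joins and aligned with the legs' outer faces on the other axis.

B is an open storage box with external size 233×215×305 mm and wall thickness 23 mm (the base is also 23 mm thick). The base covers the whole footprint; the four walls stand on the base, with the y-facing walls full-width and the x-facing walls fitting between their inner faces.

The open box is on top of the stool, centred.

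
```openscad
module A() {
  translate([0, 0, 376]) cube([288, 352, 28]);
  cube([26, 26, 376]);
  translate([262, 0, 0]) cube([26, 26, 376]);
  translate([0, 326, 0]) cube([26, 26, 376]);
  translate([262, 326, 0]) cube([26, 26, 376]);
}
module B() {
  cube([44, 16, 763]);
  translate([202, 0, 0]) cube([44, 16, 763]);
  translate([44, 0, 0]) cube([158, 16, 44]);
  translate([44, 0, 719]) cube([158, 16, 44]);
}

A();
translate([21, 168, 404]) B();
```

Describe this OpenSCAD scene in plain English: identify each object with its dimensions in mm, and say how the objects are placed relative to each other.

A is a simple wooden stool: a rectangular seat 288 mm (x) by 352 mm (y), 28 mm thick, top face at z = 404 mm, on four square legs, each 26×26 mm in cross-section. The legs rest on z = 0, each flush with a corner of the seat.

B is a rectangular picture frame lying in the x–z plane (depth along y). The opening is 158 mm wide (x) by 675 mm tall (z), surrounded by a border 44 mm wide on all four sides. The frame is 16 mm deep and is made of two full-height vertical stiles with two horizontal rails fitted between them.

The picture frame is on top of the stool, centred.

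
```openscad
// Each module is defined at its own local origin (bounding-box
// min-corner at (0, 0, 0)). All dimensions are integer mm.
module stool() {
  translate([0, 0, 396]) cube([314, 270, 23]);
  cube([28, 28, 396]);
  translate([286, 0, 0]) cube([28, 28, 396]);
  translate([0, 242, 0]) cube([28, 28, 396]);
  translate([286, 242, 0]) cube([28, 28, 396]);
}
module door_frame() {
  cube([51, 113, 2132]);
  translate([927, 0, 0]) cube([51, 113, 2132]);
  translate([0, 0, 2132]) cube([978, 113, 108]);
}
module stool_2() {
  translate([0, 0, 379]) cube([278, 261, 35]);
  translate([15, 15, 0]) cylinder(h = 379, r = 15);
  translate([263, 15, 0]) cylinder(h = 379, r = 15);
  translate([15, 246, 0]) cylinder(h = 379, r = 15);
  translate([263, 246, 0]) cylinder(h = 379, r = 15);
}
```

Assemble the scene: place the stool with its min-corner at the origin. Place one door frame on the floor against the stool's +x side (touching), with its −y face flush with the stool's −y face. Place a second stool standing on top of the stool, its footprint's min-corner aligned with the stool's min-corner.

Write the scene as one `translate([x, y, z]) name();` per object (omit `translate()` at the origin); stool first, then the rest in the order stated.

stool();
translate([314, 0, 0]) door_frame();
translate([0, 0, 419]) stool_2();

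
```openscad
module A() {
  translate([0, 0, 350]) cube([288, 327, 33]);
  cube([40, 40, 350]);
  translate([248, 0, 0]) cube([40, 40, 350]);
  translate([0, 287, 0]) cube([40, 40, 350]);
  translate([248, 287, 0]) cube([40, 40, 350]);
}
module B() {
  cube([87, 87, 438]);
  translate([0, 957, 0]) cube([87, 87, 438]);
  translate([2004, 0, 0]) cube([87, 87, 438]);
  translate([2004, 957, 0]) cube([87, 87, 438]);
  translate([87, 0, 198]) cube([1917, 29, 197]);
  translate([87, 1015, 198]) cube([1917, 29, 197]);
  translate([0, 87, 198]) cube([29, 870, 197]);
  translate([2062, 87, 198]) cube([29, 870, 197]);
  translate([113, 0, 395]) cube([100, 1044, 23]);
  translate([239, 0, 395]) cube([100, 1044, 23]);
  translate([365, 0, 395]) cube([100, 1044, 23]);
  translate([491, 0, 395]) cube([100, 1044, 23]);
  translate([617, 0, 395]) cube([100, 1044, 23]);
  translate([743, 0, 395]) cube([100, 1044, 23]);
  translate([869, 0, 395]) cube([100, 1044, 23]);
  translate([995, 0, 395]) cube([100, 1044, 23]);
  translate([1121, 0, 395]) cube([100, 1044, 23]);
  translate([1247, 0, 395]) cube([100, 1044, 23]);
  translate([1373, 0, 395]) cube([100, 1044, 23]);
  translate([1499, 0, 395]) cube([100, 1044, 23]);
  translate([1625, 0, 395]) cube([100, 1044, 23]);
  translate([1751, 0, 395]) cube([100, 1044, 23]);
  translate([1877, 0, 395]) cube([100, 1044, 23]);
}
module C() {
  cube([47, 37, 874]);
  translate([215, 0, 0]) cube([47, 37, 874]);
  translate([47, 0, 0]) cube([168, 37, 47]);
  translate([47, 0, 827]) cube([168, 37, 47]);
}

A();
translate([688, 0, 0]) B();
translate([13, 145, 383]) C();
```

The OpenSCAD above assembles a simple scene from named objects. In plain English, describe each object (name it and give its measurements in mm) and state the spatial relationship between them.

A is a four-legged stool. The seat is a 288×327×33 mm slab whose top surface is at z = 383 mm; four square legs, each 40×40 mm in cross-section, run from the floor (z = 0) to the underside of the seat, each flush with a corner of the seat.

B is a bed frame 2091 mm long (x) by 1044 mm wide (y). Four 87×87 mm corner posts, 438 mm tall, at the corners of the footprint. Four rails of 29 mm thickness and 197 mm height run between adjacent posts with their undersides at z = 198 mm, their outer faces flush with the outside of the frame (the two x-running rails run between the posts' inner faces; the two y-running rails run between the posts' inner faces). 15 slats, each 100 mm wide (x) and 23 mm thick, lie across the top of the two x-running rails, running the full 1044 mm width of the frame in y; the slats are evenly spaced along x between the inner faces of the end posts with equal gaps (rounded down to the nearest mm) at the −x end and between each pair — any rounding remainder accumulates at the +x end.

C is a picture frame with a 168×780 mm rectangular opening (x by z) and a uniform 47 mm border on every side. Frame depth is 37 mm along y. It is built from two vertical stiles running the full outside height and two horizontal rails spanning the gap between the stiles.

The bed frame is on the floor beside the stool on its +x side. The picture frame is on top of the stool, centred.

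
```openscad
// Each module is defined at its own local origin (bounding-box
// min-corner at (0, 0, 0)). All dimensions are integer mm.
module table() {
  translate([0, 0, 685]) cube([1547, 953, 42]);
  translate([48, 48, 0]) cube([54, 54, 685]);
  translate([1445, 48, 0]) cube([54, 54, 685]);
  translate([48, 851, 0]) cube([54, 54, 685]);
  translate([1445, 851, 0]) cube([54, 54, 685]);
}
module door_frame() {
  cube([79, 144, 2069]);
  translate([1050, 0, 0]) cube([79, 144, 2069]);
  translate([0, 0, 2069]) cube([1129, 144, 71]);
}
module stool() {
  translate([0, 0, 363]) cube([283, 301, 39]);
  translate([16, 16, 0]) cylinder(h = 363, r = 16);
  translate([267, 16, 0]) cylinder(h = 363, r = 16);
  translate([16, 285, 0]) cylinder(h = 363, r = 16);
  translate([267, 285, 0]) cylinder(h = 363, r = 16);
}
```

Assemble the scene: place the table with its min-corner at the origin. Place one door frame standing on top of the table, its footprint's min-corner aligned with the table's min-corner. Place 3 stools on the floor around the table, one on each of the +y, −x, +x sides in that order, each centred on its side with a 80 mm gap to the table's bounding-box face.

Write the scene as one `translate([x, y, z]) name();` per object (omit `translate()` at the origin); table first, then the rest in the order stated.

table();
translate([0, 0, 727]) door_frame();
translate([632, 1033, 0]) stool();
translate([-363, 326, 0]) stool();
translate([1627, 326, 0]) stool();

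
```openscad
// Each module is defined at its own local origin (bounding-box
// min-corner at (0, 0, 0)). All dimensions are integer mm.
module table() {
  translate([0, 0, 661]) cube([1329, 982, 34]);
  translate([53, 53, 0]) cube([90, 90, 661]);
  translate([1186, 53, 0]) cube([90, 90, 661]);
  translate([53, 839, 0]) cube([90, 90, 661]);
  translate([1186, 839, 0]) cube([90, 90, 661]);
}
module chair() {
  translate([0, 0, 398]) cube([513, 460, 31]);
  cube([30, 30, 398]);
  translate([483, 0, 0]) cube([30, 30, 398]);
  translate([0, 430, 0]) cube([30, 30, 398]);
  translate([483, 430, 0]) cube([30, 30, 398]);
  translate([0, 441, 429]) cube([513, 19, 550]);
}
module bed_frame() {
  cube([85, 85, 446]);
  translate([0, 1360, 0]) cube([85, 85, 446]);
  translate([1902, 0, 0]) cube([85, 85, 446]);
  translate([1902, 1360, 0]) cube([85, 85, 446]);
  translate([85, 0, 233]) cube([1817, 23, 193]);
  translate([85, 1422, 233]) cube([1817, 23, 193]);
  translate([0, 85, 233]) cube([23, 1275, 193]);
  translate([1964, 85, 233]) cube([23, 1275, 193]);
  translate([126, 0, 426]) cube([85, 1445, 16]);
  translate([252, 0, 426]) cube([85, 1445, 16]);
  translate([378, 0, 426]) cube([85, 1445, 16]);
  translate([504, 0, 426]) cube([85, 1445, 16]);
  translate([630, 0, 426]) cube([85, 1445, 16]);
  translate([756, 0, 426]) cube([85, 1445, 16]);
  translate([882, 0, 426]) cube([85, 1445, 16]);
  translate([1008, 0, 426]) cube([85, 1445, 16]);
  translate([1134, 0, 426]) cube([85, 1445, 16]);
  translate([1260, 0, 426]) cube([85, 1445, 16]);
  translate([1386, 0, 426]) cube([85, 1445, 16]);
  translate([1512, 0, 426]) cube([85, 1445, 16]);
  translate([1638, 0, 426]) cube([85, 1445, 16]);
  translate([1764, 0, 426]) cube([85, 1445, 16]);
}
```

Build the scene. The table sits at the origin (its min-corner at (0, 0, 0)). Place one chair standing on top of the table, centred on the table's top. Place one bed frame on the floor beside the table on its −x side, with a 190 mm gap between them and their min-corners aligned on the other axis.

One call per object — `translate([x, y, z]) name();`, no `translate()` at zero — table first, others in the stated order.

table();
translate([408, 261, 695]) chair();
translate([-2177, 0, 0]) bed_frame();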